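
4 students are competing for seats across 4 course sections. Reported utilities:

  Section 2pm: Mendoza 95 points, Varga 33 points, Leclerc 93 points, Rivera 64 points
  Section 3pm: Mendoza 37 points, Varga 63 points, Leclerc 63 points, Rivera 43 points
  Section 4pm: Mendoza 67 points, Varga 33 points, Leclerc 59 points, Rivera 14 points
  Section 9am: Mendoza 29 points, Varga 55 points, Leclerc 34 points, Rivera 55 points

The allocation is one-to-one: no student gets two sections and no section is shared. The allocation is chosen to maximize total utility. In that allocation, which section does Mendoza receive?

Mendoza receives Section 4pm.

Treat this as an assignment problem: match each student to one section.
Optimal: Mendoza→Section 4pm (67 points), Varga→Section 3pm (63 points), Leclerc→Section 2pm (93 points), Rivera→Section 9am (55 points) — total 67+63+93+55 = 278 points.
Row-greedy (each student in turn takes its best remaining section) gives 272 points, worse by 6.
Next-best assignment: Mendoza→Section 2pm, Varga→Section 3pm, Leclerc→Section 4pm, Rivera→Section 9am = 272 points.
Swapping Rivera↔Leclerc (Rivera→Section 2pm 64 points, Leclerc→Section 9am 34 points) loses 50.
Checked against all permutations: 278 points is optimal.
Mendoza's own top section is Section 2pm (95 points), but forcing Mendoza→Section 2pm and reassigning the rest optimally gives only 272 points — worse by 6.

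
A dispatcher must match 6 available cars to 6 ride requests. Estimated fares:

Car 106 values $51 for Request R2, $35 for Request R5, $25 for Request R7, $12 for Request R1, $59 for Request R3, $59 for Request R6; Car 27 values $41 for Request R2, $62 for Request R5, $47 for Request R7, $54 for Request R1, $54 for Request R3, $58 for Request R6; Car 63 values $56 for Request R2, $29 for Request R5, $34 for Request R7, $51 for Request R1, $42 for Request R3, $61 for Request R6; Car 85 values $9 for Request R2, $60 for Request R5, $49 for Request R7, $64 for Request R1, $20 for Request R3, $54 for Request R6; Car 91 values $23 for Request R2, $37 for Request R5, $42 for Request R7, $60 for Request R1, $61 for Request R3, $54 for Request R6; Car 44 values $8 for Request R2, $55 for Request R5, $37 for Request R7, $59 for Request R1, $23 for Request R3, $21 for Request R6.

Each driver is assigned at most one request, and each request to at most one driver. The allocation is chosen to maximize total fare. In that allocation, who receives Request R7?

Car 85 receives Request R7.

Optimal: Car 106→Request R6 ($59), Car 27→Request R5 ($62), Car 63→Request R2 ($56), Car 85→Request R7 ($49), Car 91→Request R3 ($61), Car 44→Request R1 ($59) — total 59+62+56+49+61+59 = $346.
Row-greedy (each driver in turn takes its best remaining request) gives $296, worse by 50.
Next-best assignment: Car 106→Request R2, Car 27→Request R5, Car 63→Request R6, Car 85→Request R7, Car 91→Request R3, Car 44→Request R1 = $343.
Car 85's own top request is Request R1 ($64), but forcing Car 85→Request R1 and reassigning the rest optimally gives only $342 — worse by 4.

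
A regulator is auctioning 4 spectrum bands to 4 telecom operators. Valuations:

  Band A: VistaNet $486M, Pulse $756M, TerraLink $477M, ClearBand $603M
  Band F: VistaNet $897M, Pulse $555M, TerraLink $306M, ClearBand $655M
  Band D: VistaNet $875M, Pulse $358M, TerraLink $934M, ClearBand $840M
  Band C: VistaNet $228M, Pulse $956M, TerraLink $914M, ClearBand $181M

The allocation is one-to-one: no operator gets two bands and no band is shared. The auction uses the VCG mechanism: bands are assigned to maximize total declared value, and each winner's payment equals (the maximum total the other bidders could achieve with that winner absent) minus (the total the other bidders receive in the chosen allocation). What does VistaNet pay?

Efficient allocation: VistaNet→Band F ($897M), Pulse→Band A ($756M), TerraLink→Band C ($914M), ClearBand→Band D ($840M); total welfare W = $3407M.
VistaNet receives Band F at value $897M, so the others get W − 897 = $2510M.
Without VistaNet: best allocation of the remaining 3 bidders over all 4 bands is Pulse→Band C ($956M), TerraLink→Band D ($934M), ClearBand→Band F ($655M), total $2545M.
VCG payment = (others' best without VistaNet) − (others' welfare with VistaNet) = 2545 − 2510 = $35M.

VistaNet pays $35M.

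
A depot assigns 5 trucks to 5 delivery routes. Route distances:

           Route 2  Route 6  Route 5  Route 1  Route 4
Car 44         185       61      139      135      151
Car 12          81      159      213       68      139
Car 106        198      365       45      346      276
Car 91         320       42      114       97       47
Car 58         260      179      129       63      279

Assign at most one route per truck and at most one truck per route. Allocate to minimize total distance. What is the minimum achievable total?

Minimum total: 297 km

Optimal: Car 44→Route 6 (61 km), Car 12→Route 2 (81 km), Car 106→Route 5 (45 km), Car 91→Route 4 (47 km), Car 58→Route 1 (63 km) — total 61+81+45+47+63 = 297 km.
Column-greedy (each route in turn goes to its cheapest remaining truck) gives 382 km, worse by 85.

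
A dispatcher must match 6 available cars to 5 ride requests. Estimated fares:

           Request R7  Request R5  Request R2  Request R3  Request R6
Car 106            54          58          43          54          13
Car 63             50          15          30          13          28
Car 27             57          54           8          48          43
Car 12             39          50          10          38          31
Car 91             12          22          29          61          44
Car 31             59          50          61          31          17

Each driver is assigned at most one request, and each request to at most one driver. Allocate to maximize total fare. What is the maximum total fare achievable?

Optimal: Car 63→Request R7 ($50), Car 106→Request R5 ($58), Car 31→Request R2 ($61), Car 91→Request R3 ($61), Car 27→Request R6 ($43) — total 50+58+61+61+43 = $273.
Row-greedy (each driver in turn takes its best remaining request) gives $216, worse by 57.
Swapping Car 63↔Car 27 (Car 63→Request R6 $28, Car 27→Request R7 $57) loses 8.
Every other assignment is strictly worse.

Maximum total: $273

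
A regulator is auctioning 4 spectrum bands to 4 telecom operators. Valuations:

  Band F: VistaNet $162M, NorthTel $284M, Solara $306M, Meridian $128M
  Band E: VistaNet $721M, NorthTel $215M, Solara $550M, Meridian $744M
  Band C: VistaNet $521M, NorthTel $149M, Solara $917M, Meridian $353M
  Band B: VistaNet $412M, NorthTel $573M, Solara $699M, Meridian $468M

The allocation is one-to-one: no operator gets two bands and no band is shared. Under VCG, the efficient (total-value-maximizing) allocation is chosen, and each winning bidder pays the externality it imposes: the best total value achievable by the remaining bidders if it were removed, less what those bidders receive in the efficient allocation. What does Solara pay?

Efficient allocation: VistaNet→Band F ($162M), NorthTel→Band B ($573M), Solara→Band C ($917M), Meridian→Band E ($744M); total welfare W = $2396M.
Solara receives Band C at value $917M, so the others get W − 917 = $1479M.
Without Solara: best allocation of the remaining 3 bidders over all 4 bands is VistaNet→Band C ($521M), NorthTel→Band B ($573M), Meridian→Band E ($744M), total $1838M.
VCG payment = (others' best without Solara) − (others' welfare with Solara) = 1838 − 1479 = $359M.

Solara pays $359M.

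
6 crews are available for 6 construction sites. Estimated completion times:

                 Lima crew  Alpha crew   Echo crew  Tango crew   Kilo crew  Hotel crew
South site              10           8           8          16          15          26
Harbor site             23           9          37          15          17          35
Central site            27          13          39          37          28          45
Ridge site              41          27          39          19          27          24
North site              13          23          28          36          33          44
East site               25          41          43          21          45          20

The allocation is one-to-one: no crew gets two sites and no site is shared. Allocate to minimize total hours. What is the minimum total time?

Min total: 90 hours

Optimal: Lima crew→North site (13 hours), Alpha crew→Central site (13 hours), Echo crew→South site (8 hours), Tango crew→Ridge site (19 hours), Kilo crew→Harbor site (17 hours), Hotel crew→East site (20 hours) — total 13+13+8+19+17+20 = 90 hours.
Column-greedy (each site in turn goes to its cheapest remaining crew) gives 147 hours, worse by 57.
Swapping Hotel crew↔Tango crew (Hotel crew→Ridge site 24 hours, Tango crew→East site 21 hours) adds 6.
Checked against all permutations: 90 hours is optimal.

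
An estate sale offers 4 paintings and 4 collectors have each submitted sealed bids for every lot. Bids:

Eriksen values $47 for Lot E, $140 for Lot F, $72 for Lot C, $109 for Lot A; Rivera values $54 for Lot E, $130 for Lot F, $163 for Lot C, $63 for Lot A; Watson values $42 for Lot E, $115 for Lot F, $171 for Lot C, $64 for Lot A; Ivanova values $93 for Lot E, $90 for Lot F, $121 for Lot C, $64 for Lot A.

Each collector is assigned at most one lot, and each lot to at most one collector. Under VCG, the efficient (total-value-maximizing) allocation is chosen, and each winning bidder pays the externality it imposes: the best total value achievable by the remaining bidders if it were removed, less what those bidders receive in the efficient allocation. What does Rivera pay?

Efficient allocation: Eriksen→Lot A ($109), Rivera→Lot F ($130), Watson→Lot C ($171), Ivanova→Lot E ($93); total welfare W = $503.
Rivera receives Lot F at value $130, so the others get W − 130 = $373.
Without Rivera: best allocation of the remaining 3 bidders over all 4 lots is Eriksen→Lot F ($140), Watson→Lot C ($171), Ivanova→Lot E ($93), total $404.
VCG payment = (others' best without Rivera) − (others' welfare with Rivera) = 404 − 373 = $31.

Rivera pays $31.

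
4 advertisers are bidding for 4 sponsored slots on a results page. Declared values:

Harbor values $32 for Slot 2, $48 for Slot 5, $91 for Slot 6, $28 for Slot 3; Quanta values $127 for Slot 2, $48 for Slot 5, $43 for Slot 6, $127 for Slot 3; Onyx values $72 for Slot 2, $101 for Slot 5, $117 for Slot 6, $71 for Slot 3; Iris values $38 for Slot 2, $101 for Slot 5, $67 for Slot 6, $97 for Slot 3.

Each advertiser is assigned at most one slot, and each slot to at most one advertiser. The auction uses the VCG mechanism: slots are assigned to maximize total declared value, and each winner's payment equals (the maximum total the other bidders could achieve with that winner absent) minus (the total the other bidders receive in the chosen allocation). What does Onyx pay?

Onyx pays $4.

Efficient allocation: Harbor→Slot 6 ($91), Quanta→Slot 2 ($127), Onyx→Slot 5 ($101), Iris→Slot 3 ($97); total welfare W = $416.
Onyx receives Slot 5 at value $101, so the others get W − 101 = $315.
Without Onyx: best allocation of the remaining 3 bidders over all 4 slots is Harbor→Slot 6 ($91), Quanta→Slot 2 ($127), Iris→Slot 5 ($101), total $319.
VCG payment = (others' best without Onyx) − (others' welfare with Onyx) = 319 − 315 = $4.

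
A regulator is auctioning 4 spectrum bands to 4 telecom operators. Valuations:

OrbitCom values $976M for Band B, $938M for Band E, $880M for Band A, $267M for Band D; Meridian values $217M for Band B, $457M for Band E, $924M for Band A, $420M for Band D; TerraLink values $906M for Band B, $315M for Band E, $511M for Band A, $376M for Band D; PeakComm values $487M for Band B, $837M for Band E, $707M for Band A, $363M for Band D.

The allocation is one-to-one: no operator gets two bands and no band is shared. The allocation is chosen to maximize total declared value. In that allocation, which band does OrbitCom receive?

This is a one-to-one assignment (maximum-weight bipartite matching).
Optimal: OrbitCom→Band E ($938M), Meridian→Band A ($924M), TerraLink→Band B ($906M), PeakComm→Band D ($363M) — total 938+924+906+363 = $3131M.
Row-greedy (each operator in turn takes its best remaining band) gives $3113M, worse by 18.
No other one-to-one assignment exceeds $3131M.
OrbitCom's own top band is Band B ($976M), but forcing OrbitCom→Band B and reassigning the rest optimally gives only $3113M — worse by 18.

OrbitCom receives Band E.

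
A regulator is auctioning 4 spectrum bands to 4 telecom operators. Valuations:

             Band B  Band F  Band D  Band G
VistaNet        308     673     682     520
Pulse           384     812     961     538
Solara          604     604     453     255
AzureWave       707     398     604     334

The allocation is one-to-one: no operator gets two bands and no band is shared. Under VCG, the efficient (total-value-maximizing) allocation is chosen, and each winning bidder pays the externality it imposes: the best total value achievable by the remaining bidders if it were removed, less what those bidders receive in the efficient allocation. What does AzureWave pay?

Efficient allocation: VistaNet→Band G ($520M), Pulse→Band D ($961M), Solara→Band F ($604M), AzureWave→Band B ($707M); total welfare W = $2792M.
AzureWave receives Band B at value $707M, so the others get W − 707 = $2085M.
Without AzureWave: best allocation of the remaining 3 bidders over all 4 bands is VistaNet→Band F ($673M), Pulse→Band D ($961M), Solara→Band B ($604M), total $2238M.
VCG payment = (others' best without AzureWave) − (others' welfare with AzureWave) = 2238 − 2085 = $153M.

AzureWave pays $153M.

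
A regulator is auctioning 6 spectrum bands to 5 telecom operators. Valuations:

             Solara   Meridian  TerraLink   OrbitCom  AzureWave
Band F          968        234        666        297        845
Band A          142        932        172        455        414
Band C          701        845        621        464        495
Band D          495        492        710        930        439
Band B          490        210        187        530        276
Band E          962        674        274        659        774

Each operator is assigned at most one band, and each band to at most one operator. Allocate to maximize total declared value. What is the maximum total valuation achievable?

Max total: $4290M

Treat this as an assignment problem: match each operator to one band.
Optimal: Solara→Band E ($962M), Meridian→Band A ($932M), TerraLink→Band C ($621M), OrbitCom→Band D ($930M), AzureWave→Band F ($845M) — total 962+932+621+930+845 = $4290M.
Column-greedy (each band in turn goes to its best remaining operator) gives $3727M, worse by 563.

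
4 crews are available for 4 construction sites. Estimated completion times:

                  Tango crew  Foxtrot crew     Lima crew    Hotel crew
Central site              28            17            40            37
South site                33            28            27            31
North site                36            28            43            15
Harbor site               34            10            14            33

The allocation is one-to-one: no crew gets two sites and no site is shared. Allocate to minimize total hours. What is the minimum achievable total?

Min total: 79 hours

This is the linear assignment problem.
Optimal: Tango crew→South site (33 hours), Foxtrot crew→Central site (17 hours), Lima crew→Harbor site (14 hours), Hotel crew→North site (15 hours) — total 33+17+14+15 = 79 hours.
Column-greedy (each site in turn goes to its cheapest remaining crew) gives 93 hours, worse by 14.
Swapping Hotel crew↔Tango crew (Hotel crew→South site 31 hours, Tango crew→North site 36 hours) adds 19.
No other one-to-one assignment undercuts 79 hours.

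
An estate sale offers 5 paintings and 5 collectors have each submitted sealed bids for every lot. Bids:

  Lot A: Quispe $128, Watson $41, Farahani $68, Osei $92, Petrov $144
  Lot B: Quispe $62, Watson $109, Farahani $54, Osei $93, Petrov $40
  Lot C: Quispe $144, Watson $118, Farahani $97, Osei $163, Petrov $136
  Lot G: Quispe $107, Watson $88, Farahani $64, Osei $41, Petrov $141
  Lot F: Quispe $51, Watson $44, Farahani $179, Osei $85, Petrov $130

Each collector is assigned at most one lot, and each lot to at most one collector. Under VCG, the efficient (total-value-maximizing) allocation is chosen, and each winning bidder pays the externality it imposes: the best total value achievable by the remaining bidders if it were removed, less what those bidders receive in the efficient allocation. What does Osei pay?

Osei pays $19.

Efficient allocation: Quispe→Lot A ($128), Watson→Lot B ($109), Farahani→Lot F ($179), Osei→Lot C ($163), Petrov→Lot G ($141); total welfare W = $720.
Osei receives Lot C at value $163, so the others get W − 163 = $557.
Without Osei: best allocation of the remaining 4 bidders over all 5 lots is Quispe→Lot C ($144), Watson→Lot B ($109), Farahani→Lot F ($179), Petrov→Lot A ($144), total $576.
VCG payment = (others' best without Osei) − (others' welfare with Osei) = 576 − 557 = $19.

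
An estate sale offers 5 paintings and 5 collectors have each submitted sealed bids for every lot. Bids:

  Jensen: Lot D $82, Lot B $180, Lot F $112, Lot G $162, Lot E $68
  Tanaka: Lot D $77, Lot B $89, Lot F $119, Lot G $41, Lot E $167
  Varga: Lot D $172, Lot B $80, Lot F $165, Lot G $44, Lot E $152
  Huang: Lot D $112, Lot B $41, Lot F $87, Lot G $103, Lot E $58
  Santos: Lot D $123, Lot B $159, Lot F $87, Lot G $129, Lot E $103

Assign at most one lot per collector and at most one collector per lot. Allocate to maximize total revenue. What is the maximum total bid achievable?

Maximum total: $765

Treat this as an assignment problem: match each collector to one lot.
Optimal: Jensen→Lot G ($162), Tanaka→Lot E ($167), Varga→Lot F ($165), Huang→Lot D ($112), Santos→Lot B ($159) — total 162+167+165+112+159 = $765.
Row-greedy (each collector in turn takes its best remaining lot) gives $709, worse by 56.
Next-best assignment: Jensen→Lot B, Tanaka→Lot E, Varga→Lot F, Huang→Lot D, Santos→Lot G = $753.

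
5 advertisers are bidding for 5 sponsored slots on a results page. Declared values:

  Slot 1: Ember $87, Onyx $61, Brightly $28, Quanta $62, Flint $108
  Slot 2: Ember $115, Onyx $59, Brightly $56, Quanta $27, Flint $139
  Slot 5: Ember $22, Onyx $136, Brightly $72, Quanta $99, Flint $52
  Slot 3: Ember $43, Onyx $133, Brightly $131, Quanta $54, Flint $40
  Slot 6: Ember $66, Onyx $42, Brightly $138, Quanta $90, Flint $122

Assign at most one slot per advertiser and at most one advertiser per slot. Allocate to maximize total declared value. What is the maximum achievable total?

Optimal: Ember→Slot 1 ($87), Onyx→Slot 3 ($133), Brightly→Slot 6 ($138), Quanta→Slot 5 ($99), Flint→Slot 2 ($139) — total 87+133+138+99+139 = $596.
Max-entry greedy (repeatedly take the single best remaining cell) gives $554, worse by 42.
Next-best assignment: Ember→Slot 2, Onyx→Slot 3, Brightly→Slot 6, Quanta→Slot 5, Flint→Slot 1 = $593.
Every other assignment is strictly worse.

Max total: $596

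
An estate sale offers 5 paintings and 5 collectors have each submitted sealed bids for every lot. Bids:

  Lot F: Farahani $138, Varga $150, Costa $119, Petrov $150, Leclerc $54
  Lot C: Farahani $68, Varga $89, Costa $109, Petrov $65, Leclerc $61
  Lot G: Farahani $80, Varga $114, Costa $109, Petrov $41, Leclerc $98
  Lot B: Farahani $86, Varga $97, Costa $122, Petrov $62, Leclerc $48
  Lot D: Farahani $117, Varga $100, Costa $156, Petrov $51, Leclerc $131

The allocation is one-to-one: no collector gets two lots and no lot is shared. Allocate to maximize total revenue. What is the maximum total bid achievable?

This is the linear assignment problem.
Optimal: Farahani→Lot B ($86), Varga→Lot G ($114), Costa→Lot C ($109), Petrov→Lot F ($150), Leclerc→Lot D ($131) — total 86+114+109+150+131 = $590.

Maximum total: $590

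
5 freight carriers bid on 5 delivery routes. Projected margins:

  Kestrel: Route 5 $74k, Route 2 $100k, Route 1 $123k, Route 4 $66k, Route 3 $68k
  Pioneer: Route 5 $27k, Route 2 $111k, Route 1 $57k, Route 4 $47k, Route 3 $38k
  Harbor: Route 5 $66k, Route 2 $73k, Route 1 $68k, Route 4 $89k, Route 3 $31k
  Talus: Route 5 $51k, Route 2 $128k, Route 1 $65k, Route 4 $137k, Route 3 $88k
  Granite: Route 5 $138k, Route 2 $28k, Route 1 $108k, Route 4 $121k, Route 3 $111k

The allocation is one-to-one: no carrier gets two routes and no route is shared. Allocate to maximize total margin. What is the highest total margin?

Treat this as an assignment problem: match each carrier to one route.
Optimal: Kestrel→Route 1 ($123k), Pioneer→Route 2 ($111k), Harbor→Route 4 ($89k), Talus→Route 3 ($88k), Granite→Route 5 ($138k) — total 123+111+89+88+138 = $549k.
Max-entry greedy (repeatedly take the single best remaining cell) gives $540k, worse by 9.
Next-best assignment: Kestrel→Route 1, Pioneer→Route 2, Harbor→Route 5, Talus→Route 4, Granite→Route 3 = $548k.
Swapping Granite↔Pioneer (Granite→Route 2 $28k, Pioneer→Route 5 $27k) loses 194.
Checked against all permutations: $549k is optimal.

Maximum total: $549k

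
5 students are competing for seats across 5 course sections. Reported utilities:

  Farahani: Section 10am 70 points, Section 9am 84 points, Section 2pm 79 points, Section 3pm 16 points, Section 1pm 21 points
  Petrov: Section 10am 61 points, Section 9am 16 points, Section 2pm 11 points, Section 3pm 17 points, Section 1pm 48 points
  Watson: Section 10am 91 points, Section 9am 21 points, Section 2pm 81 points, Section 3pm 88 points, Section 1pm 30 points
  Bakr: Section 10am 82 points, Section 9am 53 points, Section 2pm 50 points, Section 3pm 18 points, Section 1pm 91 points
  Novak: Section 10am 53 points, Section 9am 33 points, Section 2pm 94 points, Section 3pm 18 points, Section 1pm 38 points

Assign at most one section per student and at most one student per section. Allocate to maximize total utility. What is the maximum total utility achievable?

This is the linear assignment problem.
Optimal: Farahani→Section 9am (84 points), Petrov→Section 10am (61 points), Watson→Section 3pm (88 points), Bakr→Section 1pm (91 points), Novak→Section 2pm (94 points) — total 84+61+88+91+94 = 418 points.
Column-greedy (each section in turn goes to its best remaining student) gives 335 points, worse by 83.
Next-best assignment: Farahani→Section 9am, Petrov→Section 1pm, Watson→Section 3pm, Bakr→Section 10am, Novak→Section 2pm = 396 points.

Maximum total: 418 points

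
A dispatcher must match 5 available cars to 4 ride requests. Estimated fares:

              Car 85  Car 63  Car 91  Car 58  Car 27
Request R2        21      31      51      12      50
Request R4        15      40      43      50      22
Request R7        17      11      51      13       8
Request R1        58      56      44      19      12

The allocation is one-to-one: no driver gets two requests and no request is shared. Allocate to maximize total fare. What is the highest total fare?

This is the linear assignment problem.
Optimal: Car 27→Request R2 ($50), Car 58→Request R4 ($50), Car 91→Request R7 ($51), Car 85→Request R1 ($58) — total 50+50+51+58 = $209.
Max-entry greedy (repeatedly take the single best remaining cell) gives $170, worse by 39.
Next-best assignment: Car 27→Request R2, Car 58→Request R4, Car 91→Request R7, Car 63→Request R1 = $207.

Max total: $209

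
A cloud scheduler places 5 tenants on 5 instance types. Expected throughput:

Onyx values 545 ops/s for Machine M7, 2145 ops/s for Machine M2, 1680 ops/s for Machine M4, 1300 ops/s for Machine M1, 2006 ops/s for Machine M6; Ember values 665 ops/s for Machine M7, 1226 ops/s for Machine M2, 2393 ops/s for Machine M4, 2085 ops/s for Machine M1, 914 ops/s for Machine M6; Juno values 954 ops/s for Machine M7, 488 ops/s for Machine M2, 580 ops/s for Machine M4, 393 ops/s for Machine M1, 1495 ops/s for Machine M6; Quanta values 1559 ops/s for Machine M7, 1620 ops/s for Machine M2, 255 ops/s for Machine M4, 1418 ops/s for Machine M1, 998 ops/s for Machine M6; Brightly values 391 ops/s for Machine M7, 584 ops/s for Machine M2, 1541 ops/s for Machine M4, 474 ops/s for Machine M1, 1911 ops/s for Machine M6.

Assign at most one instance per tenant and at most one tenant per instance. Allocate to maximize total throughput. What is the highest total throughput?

Optimal: Onyx→Machine M2 (2145 ops/s), Ember→Machine M1 (2085 ops/s), Juno→Machine M6 (1495 ops/s), Quanta→Machine M7 (1559 ops/s), Brightly→Machine M4 (1541 ops/s) — total 2145+2085+1495+1559+1541 = 8825 ops/s.
Column-greedy (each instance in turn goes to its best remaining tenant) gives 8066 ops/s, worse by 759.
No other one-to-one assignment exceeds 8825 ops/s.

Maximum total: 8825 ops/s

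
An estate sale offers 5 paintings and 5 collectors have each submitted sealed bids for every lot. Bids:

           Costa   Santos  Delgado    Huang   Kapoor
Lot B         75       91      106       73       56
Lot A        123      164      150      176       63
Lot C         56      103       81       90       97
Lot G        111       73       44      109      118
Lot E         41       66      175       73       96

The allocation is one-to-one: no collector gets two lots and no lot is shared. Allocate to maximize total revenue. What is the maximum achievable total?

This is a one-to-one assignment (maximum-weight bipartite matching).
Optimal: Costa→Lot G ($111), Santos→Lot B ($91), Delgado→Lot E ($175), Huang→Lot A ($176), Kapoor→Lot C ($97) — total 111+91+175+176+97 = $650.
Column-greedy (each lot in turn goes to its best remaining collector) gives $544, worse by 106.
Next-best assignment: Costa→Lot B, Santos→Lot C, Delgado→Lot E, Huang→Lot A, Kapoor→Lot G = $647.

Max total: $650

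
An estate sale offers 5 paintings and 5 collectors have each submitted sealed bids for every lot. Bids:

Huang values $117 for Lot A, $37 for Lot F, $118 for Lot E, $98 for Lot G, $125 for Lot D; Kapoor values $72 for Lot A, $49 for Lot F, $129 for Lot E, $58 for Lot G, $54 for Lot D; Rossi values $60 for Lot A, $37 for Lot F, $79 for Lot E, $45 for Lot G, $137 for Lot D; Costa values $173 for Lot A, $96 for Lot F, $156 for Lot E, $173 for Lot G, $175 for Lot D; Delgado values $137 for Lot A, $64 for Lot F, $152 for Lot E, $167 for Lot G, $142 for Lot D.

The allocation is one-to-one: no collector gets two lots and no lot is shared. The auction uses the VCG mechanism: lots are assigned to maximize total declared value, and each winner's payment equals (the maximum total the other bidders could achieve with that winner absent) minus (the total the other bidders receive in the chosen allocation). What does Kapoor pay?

Kapoor pays $78.

Efficient allocation: Huang→Lot A ($117), Kapoor→Lot E ($129), Rossi→Lot D ($137), Costa→Lot F ($96), Delgado→Lot G ($167); total welfare W = $646.
Kapoor receives Lot E at value $129, so the others get W − 129 = $517.
Without Kapoor: best allocation of the remaining 4 bidders over all 5 lots is Huang→Lot E ($118), Rossi→Lot D ($137), Costa→Lot A ($173), Delgado→Lot G ($167), total $595.
VCG payment = (others' best without Kapoor) − (others' welfare with Kapoor) = 595 − 517 = $78.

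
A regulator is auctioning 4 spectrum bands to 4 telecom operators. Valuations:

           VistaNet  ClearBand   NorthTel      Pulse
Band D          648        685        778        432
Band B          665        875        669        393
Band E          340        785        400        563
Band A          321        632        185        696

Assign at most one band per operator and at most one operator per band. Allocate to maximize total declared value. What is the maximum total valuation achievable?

Optimal: VistaNet→Band B ($665M), ClearBand→Band E ($785M), NorthTel→Band D ($778M), Pulse→Band A ($696M) — total 665+785+778+696 = $2924M.
Column-greedy (each band in turn goes to its best remaining operator) gives $2537M, worse by 387.
Next-best assignment: VistaNet→Band D, ClearBand→Band E, NorthTel→Band B, Pulse→Band A = $2798M.
Checked against all permutations: $2924M is optimal.

Maximum total: $2924M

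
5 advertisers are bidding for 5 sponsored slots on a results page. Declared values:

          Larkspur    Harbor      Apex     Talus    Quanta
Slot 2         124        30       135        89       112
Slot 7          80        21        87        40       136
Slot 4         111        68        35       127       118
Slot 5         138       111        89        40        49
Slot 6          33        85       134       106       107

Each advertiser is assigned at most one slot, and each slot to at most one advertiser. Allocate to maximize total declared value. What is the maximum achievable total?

Max total: $632

Optimal: Larkspur→Slot 2 ($124), Harbor→Slot 5 ($111), Apex→Slot 6 ($134), Talus→Slot 4 ($127), Quanta→Slot 7 ($136) — total 124+111+134+127+136 = $632.
Column-greedy (each slot in turn goes to its best remaining advertiser) gives $621, worse by 11.
Next-best assignment: Larkspur→Slot 5, Harbor→Slot 6, Apex→Slot 2, Talus→Slot 4, Quanta→Slot 7 = $621.
Swapping Talus↔Larkspur (Talus→Slot 2 $89, Larkspur→Slot 4 $111) loses 51.
Every other assignment is strictly worse.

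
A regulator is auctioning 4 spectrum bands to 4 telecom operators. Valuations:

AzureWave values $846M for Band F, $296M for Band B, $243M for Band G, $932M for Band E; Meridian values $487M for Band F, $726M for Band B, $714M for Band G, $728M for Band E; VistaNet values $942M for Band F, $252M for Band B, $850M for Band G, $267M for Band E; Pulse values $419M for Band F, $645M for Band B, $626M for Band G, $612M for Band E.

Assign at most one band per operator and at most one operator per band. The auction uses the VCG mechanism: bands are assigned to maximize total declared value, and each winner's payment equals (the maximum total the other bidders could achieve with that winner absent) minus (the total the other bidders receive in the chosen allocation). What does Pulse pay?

Efficient allocation: AzureWave→Band E ($932M), Meridian→Band G ($714M), VistaNet→Band F ($942M), Pulse→Band B ($645M); total welfare W = $3233M.
Pulse receives Band B at value $645M, so the others get W − 645 = $2588M.
Without Pulse: best allocation of the remaining 3 bidders over all 4 bands is AzureWave→Band E ($932M), Meridian→Band B ($726M), VistaNet→Band F ($942M), total $2600M.
VCG payment = (others' best without Pulse) − (others' welfare with Pulse) = 2600 − 2588 = $12M.

Pulse pays $12M.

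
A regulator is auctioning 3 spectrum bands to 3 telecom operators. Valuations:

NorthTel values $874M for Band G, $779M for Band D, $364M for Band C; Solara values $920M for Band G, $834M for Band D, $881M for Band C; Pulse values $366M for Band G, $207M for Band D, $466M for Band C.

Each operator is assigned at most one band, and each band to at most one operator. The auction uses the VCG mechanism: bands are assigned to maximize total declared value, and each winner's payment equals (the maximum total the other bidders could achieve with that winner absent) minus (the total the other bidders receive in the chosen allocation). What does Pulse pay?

Efficient allocation: NorthTel→Band G ($874M), Solara→Band D ($834M), Pulse→Band C ($466M); total welfare W = $2174M.
Pulse receives Band C at value $466M, so the others get W − 466 = $1708M.
Without Pulse: best allocation of the remaining 2 bidders over all 3 bands is NorthTel→Band G ($874M), Solara→Band C ($881M), total $1755M.
VCG payment = (others' best without Pulse) − (others' welfare with Pulse) = 1755 − 1708 = $47M.

Pulse pays $47M.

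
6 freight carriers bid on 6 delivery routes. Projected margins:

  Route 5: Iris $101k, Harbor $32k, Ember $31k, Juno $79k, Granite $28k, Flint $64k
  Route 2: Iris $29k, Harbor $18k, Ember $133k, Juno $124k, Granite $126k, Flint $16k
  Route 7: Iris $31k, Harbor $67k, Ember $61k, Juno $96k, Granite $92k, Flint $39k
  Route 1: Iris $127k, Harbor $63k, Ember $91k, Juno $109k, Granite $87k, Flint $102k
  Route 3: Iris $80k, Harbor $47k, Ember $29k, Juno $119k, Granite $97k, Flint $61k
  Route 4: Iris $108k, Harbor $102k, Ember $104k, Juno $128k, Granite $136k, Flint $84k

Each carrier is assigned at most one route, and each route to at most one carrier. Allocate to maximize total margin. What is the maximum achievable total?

Optimal: Iris→Route 5 ($101k), Harbor→Route 7 ($67k), Ember→Route 2 ($133k), Juno→Route 3 ($119k), Granite→Route 4 ($136k), Flint→Route 1 ($102k) — total 101+67+133+119+136+102 = $658k.
Row-greedy (each carrier in turn takes its best remaining route) gives $637k, worse by 21.

Max total: $658k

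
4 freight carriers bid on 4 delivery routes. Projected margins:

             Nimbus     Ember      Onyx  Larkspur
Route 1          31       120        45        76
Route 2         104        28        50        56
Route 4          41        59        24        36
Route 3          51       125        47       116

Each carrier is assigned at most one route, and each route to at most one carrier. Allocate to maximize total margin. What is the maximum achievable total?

This is the linear assignment problem.
Optimal: Nimbus→Route 2 ($104k), Ember→Route 1 ($120k), Onyx→Route 4 ($24k), Larkspur→Route 3 ($116k) — total 104+120+24+116 = $364k.
Row-greedy (each carrier in turn takes its best remaining route) gives $310k, worse by 54.
Swapping Onyx↔Larkspur (Onyx→Route 3 $47k, Larkspur→Route 4 $36k) loses 57.
Checked against all permutations: $364k is optimal.

Max total: $364k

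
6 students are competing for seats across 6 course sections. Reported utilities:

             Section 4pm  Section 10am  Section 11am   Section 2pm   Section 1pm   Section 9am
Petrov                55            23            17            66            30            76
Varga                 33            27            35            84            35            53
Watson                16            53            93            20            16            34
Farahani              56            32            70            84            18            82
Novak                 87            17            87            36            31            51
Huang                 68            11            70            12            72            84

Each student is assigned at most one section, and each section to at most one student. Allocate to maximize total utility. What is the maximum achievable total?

Maximum total: 444 points

This is the linear assignment problem.
Optimal: Petrov→Section 9am (76 points), Varga→Section 2pm (84 points), Watson→Section 11am (93 points), Farahani→Section 10am (32 points), Novak→Section 4pm (87 points), Huang→Section 1pm (72 points) — total 76+84+93+32+87+72 = 444 points.
Max-entry greedy (repeatedly take the single best remaining cell) gives 410 points, worse by 34.
Next-best assignment: Petrov→Section 9am, Varga→Section 2pm, Watson→Section 10am, Farahani→Section 11am, Novak→Section 4pm, Huang→Section 1pm = 442 points.
Swapping Novak↔Petrov (Novak→Section 9am 51 points, Petrov→Section 4pm 55 points) loses 57.
Every other assignment is strictly worse.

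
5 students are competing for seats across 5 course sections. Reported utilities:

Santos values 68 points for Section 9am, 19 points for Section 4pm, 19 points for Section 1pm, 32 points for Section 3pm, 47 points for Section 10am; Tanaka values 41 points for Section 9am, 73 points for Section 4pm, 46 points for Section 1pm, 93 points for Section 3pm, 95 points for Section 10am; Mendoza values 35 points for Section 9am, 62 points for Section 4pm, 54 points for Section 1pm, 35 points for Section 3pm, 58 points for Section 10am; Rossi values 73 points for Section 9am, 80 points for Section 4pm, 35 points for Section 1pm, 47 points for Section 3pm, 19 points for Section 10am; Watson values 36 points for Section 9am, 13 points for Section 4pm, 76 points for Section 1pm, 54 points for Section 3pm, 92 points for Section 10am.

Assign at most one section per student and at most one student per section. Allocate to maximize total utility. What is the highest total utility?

Treat this as an assignment problem: match each student to one section.
Optimal: Santos→Section 9am (68 points), Tanaka→Section 3pm (93 points), Mendoza→Section 1pm (54 points), Rossi→Section 4pm (80 points), Watson→Section 10am (92 points) — total 68+93+54+80+92 = 387 points.
Column-greedy (each section in turn goes to its best remaining student) gives 304 points, worse by 83.
Swapping Watson↔Rossi (Watson→Section 4pm 13 points, Rossi→Section 10am 19 points) loses 140.
Checked against all permutations: 387 points is optimal.

Max total: 387 points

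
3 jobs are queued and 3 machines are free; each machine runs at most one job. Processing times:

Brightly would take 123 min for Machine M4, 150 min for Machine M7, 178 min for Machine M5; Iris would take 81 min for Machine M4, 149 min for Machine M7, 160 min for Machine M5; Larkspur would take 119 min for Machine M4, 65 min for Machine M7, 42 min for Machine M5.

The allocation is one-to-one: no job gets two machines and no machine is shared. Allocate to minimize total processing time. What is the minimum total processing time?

Min total: 273 min

Optimal: Brightly→Machine M7 (150 min), Iris→Machine M4 (81 min), Larkspur→Machine M5 (42 min) — total 150+81+42 = 273 min.
Column-greedy (each machine in turn goes to its cheapest remaining job) gives 324 min, worse by 51.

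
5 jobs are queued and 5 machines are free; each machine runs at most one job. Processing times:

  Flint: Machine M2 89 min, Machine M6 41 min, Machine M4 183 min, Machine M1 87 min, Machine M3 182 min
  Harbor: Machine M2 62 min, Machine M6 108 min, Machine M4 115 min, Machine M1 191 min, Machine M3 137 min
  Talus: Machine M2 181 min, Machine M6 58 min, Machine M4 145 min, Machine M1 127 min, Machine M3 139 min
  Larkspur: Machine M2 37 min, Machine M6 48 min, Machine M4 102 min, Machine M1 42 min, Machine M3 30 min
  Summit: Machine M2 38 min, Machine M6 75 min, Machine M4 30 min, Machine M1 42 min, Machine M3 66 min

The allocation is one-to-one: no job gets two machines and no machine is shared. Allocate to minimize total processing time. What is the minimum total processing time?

Optimal: Flint→Machine M1 (87 min), Harbor→Machine M2 (62 min), Talus→Machine M6 (58 min), Larkspur→Machine M3 (30 min), Summit→Machine M4 (30 min) — total 87+62+58+30+30 = 267 min.
Column-greedy (each machine in turn goes to its cheapest remaining job) gives 372 min, worse by 105.
Next-best assignment: Flint→Machine M6, Harbor→Machine M2, Talus→Machine M1, Larkspur→Machine M3, Summit→Machine M4 = 290 min.

Minimum total: 267 min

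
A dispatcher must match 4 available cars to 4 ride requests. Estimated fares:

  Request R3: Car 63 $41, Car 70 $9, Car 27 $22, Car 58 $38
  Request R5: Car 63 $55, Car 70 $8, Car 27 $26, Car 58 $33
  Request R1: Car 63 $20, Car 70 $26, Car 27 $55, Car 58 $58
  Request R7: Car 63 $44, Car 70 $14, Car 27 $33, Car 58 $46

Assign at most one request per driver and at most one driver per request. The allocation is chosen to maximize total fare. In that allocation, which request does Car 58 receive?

Optimal: Car 63→Request R5 ($55), Car 70→Request R3 ($9), Car 27→Request R1 ($55), Car 58→Request R7 ($46) — total 55+9+55+46 = $165.
Column-greedy (each request in turn goes to its best remaining driver) gives $143, worse by 22.
No other one-to-one assignment exceeds $165.
Car 58's own top request is Request R1 ($58), but forcing Car 58→Request R1 and reassigning the rest optimally gives only $155 — worse by 10.

Car 58 receives Request R7.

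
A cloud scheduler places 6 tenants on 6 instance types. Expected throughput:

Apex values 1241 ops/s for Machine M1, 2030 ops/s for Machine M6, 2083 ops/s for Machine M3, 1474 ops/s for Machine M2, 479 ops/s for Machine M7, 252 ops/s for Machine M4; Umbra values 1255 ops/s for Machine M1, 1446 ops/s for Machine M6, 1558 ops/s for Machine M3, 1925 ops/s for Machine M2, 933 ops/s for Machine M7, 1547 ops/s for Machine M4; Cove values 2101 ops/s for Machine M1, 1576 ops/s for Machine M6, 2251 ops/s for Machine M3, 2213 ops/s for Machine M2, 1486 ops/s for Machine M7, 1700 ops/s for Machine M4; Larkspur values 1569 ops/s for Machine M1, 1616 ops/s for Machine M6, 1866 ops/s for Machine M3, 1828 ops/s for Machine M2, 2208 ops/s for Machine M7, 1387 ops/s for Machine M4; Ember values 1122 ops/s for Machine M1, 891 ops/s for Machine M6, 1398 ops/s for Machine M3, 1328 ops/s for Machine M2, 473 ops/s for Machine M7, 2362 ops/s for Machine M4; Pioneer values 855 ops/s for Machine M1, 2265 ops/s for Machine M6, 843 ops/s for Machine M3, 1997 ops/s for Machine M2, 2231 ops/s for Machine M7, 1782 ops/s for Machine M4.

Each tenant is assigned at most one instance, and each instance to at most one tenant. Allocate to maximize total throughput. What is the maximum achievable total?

Optimal: Apex→Machine M3 (2083 ops/s), Umbra→Machine M2 (1925 ops/s), Cove→Machine M1 (2101 ops/s), Larkspur→Machine M7 (2208 ops/s), Ember→Machine M4 (2362 ops/s), Pioneer→Machine M6 (2265 ops/s) — total 2083+1925+2101+2208+2362+2265 = 12944 ops/s.

Max total: 12944 ops/s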